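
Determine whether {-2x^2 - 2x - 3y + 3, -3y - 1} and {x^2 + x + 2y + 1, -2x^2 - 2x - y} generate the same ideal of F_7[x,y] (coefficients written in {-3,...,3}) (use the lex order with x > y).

Since reduced Gröbner bases are canonical representatives of ideals under a given ordering, it suffices to compute and compare them.
Buchberger on the first generating set:
f_1 = -2x^2 - 2x - 3y + 3, LT = x^2.
f_2 = -3y - 1, LT = y.

The S-polynomials (S(f_1,f_2)) all reduce to 0 modulo the current basis, so we have a Gröbner basis.
Inter-reduce: drop elements whose leading term is divisible by another's, tail-reduce, and make monic.
Reduced Gröbner basis: {x^2 + x - 2, y - 2}.

Buchberger on the second generating set:
h_1 = x^2 + x + 2y + 1, LT = x^2.
h_2 = -2x^2 - 2x - y, LT = x^2.

S(h_1,h_2): lcm = x^2. S = -2y + 1.
  reduce S modulo (h_1, h_2):
  remainder -2y + 1 ≠ 0; add k_3 = -2y + 1 to the basis.

The other S-polynomials (S(h_1,k_3), S(h_2,k_3)) all reduce to 0 modulo the current basis, so we have a Gröbner basis.
Inter-reduce: drop elements whose leading term is divisible by another's, tail-reduce, and make monic.
Reduced Gröbner basis: {x^2 + x + 2, y + 3}.

The bases are distinct; the ideals are different.

No, the ideals differ.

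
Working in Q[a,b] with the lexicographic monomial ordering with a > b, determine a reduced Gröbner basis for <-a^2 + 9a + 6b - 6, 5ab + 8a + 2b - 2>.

G = {a - 75/13b^2 + 2/13b + 73/13, b^3 + 118/75b^2 - 71/75b - 122/75}

Buchberger's algorithm terminates because the ascending chain of leading-term ideals stabilizes.

f_1 = -a^2 + 9a + 6b - 6, LT = a^2.
f_2 = 5ab + 8a + 2b - 2, LT = ab.

S(f_1,f_2): lcm = a^2b. S = -8/5a^2 - 47/5ab + 2/5a - 6b^2 + 6b.
  leading term a^2: subtract (8/5)·f_1 from -8/5a^2 - 47/5ab + 2/5a - 6b^2 + 6b → -47/5ab - 14a - 6b^2 - 18/5b + 48/5
  leading term ab: subtract (-47/25)·f_2 from -47/5ab - 14a - 6b^2 - 18/5b + 48/5 → 26/25a - 6b^2 + 4/25b + 146/25
  leading term a: no divisor's leading term divides it; move 26/25a to the remainder.
  leading term b^2: no divisor's leading term divides it; move -6b^2 to the remainder.
  leading term b: no divisor's leading term divides it; move 4/25b to the remainder.
  leading term 1: no divisor's leading term divides it; move 146/25 to the remainder.
  remainder 26/25a - 6b^2 + 4/25b + 146/25 ≠ 0; add g_3 = 26/25a - 6b^2 + 4/25b + 146/25 to the basis.

S(f_2,g_3): lcm = ab. S = 8/5a + 75/13b^3 - 2/13b^2 - 339/65b - 2/5.
  leading term a: subtract (20/13)·g_3 from 8/5a + 75/13b^3 - 2/13b^2 - 339/65b - 2/5 → 75/13b^3 + 118/13b^2 - 71/13b - 122/13
  leading term b^3: no divisor's leading term divides it; move 75/13b^3 to the remainder.
  leading term b^2: no divisor's leading term divides it; move 118/13b^2 to the remainder.
  leading term b: no divisor's leading term divides it; move -71/13b to the remainder.
  leading term 1: no divisor's leading term divides it; move -122/13 to the remainder.
  remainder 75/13b^3 + 118/13b^2 - 71/13b - 122/13 ≠ 0; add g_4 = 75/13b^3 + 118/13b^2 - 71/13b - 122/13 to the basis.

The other S-polynomials (S(f_1,g_3), S(f_1,g_4), S(f_2,g_4), S(g_3,g_4)) all reduce to 0 modulo the current basis, so we have a Gröbner basis.
Inter-reduce: drop elements whose leading term is divisible by another's, tail-reduce, and make monic.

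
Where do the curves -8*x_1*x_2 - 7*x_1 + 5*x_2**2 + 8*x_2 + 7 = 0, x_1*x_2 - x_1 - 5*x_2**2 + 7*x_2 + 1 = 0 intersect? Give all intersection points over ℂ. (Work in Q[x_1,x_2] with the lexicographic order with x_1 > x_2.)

Compute a lex Gröbner basis by Buchberger's algorithm.
f_1 = -8*x_1*x_2 - 7*x_1 + 5*x_2**2 + 8*x_2 + 7, LT = x_1*x_2.
f_2 = x_1*x_2 - x_1 - 5*x_2**2 + 7*x_2 + 1, LT = x_1*x_2.

S(f_1,f_2): lcm = x_1*x_2. S = 15/8*x_1 + 35/8*x_2**2 - 8*x_2 - 15/8.
  reduce S modulo (f_1, f_2):
  remainder 15/8*x_1 + 35/8*x_2**2 - 8*x_2 - 15/8 ≠ 0; add h_3 = 15/8*x_1 + 35/8*x_2**2 - 8*x_2 - 15/8 to the basis.

S(f_1,h_3): lcm = x_1*x_2. S = 7/8*x_1 - 7/3*x_2**3 + 437/120*x_2**2 - 7/8.
  reduce S modulo (f_1, f_2, h_3):
  remainder -7/3*x_2**3 + 8/5*x_2**2 + 56/15*x_2 ≠ 0; add h_4 = -7/3*x_2**3 + 8/5*x_2**2 + 56/15*x_2 to the basis.

The other S-polynomials (S(f_2,h_3), S(f_1,h_4), S(f_2,h_4), S(h_3,h_4)) all reduce to 0 modulo the current basis, so we have a Gröbner basis.
Inter-reduce: drop elements whose leading term is divisible by another's, tail-reduce, and make monic.
Reduced Gröbner basis: {x_1 + 7/3*x_2**2 - 64/15*x_2 - 1, x_2**3 - 24/35*x_2**2 - 8/5*x_2}.

From the last basis element, x_2**3 - 24/35*x_2**2 - 8/5*x_2 = 0, so x_2 takes values in {0, 12/35 - 2*sqrt(526)/35, 12/35 + 2*sqrt(526)/35}. Each choice, substituted upward through the basis, yields the corresponding point(s) of the solution set.
  x_2 = 0: the earlier basis element becomes x_1 - 1 = 0, giving x_1 = 1 — point (1, 0).
  x_2 = 12/35 - 2*sqrt(526)/35: the earlier basis element becomes x_1 + 191/105 + 16*sqrt(526)/105 = 0, giving x_1 = -16*sqrt(526)/105 - 191/105 — point (-16*sqrt(526)/105 - 191/105, 12/35 - 2*sqrt(526)/35).
  x_2 = 12/35 + 2*sqrt(526)/35: the earlier basis element becomes x_1 - 16*sqrt(526)/105 + 191/105 = 0, giving x_1 = -191/105 + 16*sqrt(526)/105 — point (-191/105 + 16*sqrt(526)/105, 12/35 + 2*sqrt(526)/35).

{(1, 0), (-16*sqrt(526)/105 - 191/105, 12/35 - 2*sqrt(526)/35), (-191/105 + 16*sqrt(526)/105, 12/35 + 2*sqrt(526)/35)}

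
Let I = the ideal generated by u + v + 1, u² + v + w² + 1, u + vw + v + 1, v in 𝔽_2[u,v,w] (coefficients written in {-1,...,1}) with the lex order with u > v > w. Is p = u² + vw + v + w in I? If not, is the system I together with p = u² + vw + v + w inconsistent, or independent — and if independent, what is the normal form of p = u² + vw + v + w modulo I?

Adjoining u² + vw + v + w makes the ideal the whole ring: the system is inconsistent.

First compute the reduced Gröbner basis of I by Buchberger's algorithm.
f_1 = u + v + 1, LT = u.
f_2 = u² + v + w² + 1, LT = u².
f_3 = u + vw + v + 1, LT = u.
f_4 = v, LT = v.

S(f_1,f_2): lcm = u². S = uv + u + v + w² + 1.
  leading term uv: subtract (v)·f_1 from uv + u + v + w² + 1 → u + v² + w² + 1
  leading term u: subtract (1)·f_1 from u + v² + w² + 1 → v² + v + w²
  leading term v²: subtract (v)·f_4 from v² + v + w² → v + w²
  leading term v: subtract (1)·f_4 from v + w² → w²
  leading term w²: no divisor's leading term divides it; move w² to the remainder.
  remainder w² ≠ 0; add h_5 = w² to the basis.

The other S-polynomials (S(f_1,f_3), S(f_1,f_4), S(f_2,f_3), S(f_2,f_4), S(f_3,f_4), S(f_1,h_5), S(f_2,h_5), S(f_3,h_5), S(f_4,h_5)) all reduce to 0 modulo the current basis, so we have a Gröbner basis.
Inter-reduce: drop elements whose leading term is divisible by another's, tail-reduce, and make monic.
Reduced Gröbner basis: {u + 1, v, w²}.
Label its elements g_1 = u + 1, g_2 = v, g_3 = w².

Reduce p = u² + vw + v + w modulo G:
  leading term u²: subtract (u)·g_1 from u² + vw + v + w → u + vw + v + w
  leading term u: subtract (1)·g_1 from u + vw + v + w → vw + v + w + 1
  leading term vw: subtract (w)·g_2 from vw + v + w + 1 → v + w + 1
  leading term v: subtract (1)·g_2 from v + w + 1 → w + 1
  leading term w: no divisor's leading term divides it; move w to the remainder.
  leading term 1: no divisor's leading term divides it; move 1 to the remainder.
  normal form = w + 1.
The normal form is nonzero, so p ∉ I. Since p minus its normal form lies in I, I + (p) = I + (r) where r = w + 1; decide whether this ideal is the whole ring.
Run Buchberger on G together with r (pairs among the g_i already reduce to 0 since G is a Gröbner basis):
g_1 = u + 1, LT = u.
g_2 = v, LT = v.
g_3 = w², LT = w².
r = w + 1, LT = w.

S(g_3,r): lcm = w². S = w.
  leading term w: subtract (1)·r from w → 1
  leading term 1: no divisor's leading term divides it; move 1 to the remainder.
  remainder 1 ≠ 0; add m_5 = 1 to the basis.

The other S-polynomials (S(g_1,g_2), S(g_1,g_3), S(g_1,r), S(g_2,g_3), S(g_2,r), S(g_1,m_5), S(g_2,m_5), S(g_3,m_5), S(r,m_5)) all reduce to 0 modulo the current basis, so we have a Gröbner basis.
Inter-reduce: drop elements whose leading term is divisible by another's, tail-reduce, and make monic.
Reduced Gröbner basis: {1}.
The reduced Gröbner basis of I + (p) is {1}: the ideal is the whole ring, so the enlarged system has no common solution — adjoining p is inconsistent.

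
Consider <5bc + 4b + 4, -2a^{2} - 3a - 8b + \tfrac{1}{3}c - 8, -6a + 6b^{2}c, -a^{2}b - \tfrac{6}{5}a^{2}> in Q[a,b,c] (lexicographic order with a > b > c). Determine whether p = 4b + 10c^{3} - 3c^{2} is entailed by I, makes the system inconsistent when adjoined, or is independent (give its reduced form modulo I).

First compute the reduced Gröbner basis of I by Buchberger's algorithm.
f_1 = 5bc + 4b + 4, LT = bc.
f_2 = -2a^{2} - 3a - 8b + \tfrac{1}{3}c - 8, LT = a^{2}.
f_3 = -6a + 6b^{2}c, LT = a.
f_4 = -a^{2}b - \tfrac{6}{5}a^{2}, LT = a^{2}b.

S(f_1,f_4): lcm = a^{2}bc. S = \tfrac{4}{5}a^{2}b - \tfrac{6}{5}a^{2}c + \tfrac{4}{5}a^{2}.
  reduce S modulo (f_1, f_2, f_3, f_4):
  remainder \tfrac{24}{25}b^{3} - \tfrac{16}{125}b^{2} - \tfrac{2656}{375}b - \tfrac{1}{5}c^{2} + \tfrac{74}{15}c - \tfrac{2248}{375} ≠ 0; add h_5 = \tfrac{24}{25}b^{3} - \tfrac{16}{125}b^{2} - \tfrac{2656}{375}b - \tfrac{1}{5}c^{2} + \tfrac{74}{15}c - \tfrac{2248}{375} to the basis.

S(f_2,f_3): lcm = a^{2}. S = ab^{2}c + \tfrac{3}{2}a + 4b - \tfrac{1}{6}c + 4.
  reduce S modulo (f_1, f_2, f_3, f_4, h_5):
  remainder \tfrac{24434}{5625}b^{2} + \tfrac{330514}{16875}b + \tfrac{64}{225}c^{2} - \tfrac{9841}{1350}c + \tfrac{257212}{16875} ≠ 0; add h_6 = \tfrac{24434}{5625}b^{2} + \tfrac{330514}{16875}b + \tfrac{64}{225}c^{2} - \tfrac{9841}{1350}c + \tfrac{257212}{16875} to the basis.

S(f_2,f_4): lcm = a^{2}b. S = -\tfrac{6}{5}a^{2} + \tfrac{3}{2}ab + 4b^{2} - \tfrac{1}{6}bc + 4b.
  reduce S modulo (f_1, f_2, f_3, f_4, h_5, h_6):
  remainder -\tfrac{2067948}{305425}b - \tfrac{16057}{48868}c^{2} + \tfrac{1462459}{183255}c - \tfrac{2067948}{305425} ≠ 0; add h_7 = -\tfrac{2067948}{305425}b - \tfrac{16057}{48868}c^{2} + \tfrac{1462459}{183255}c - \tfrac{2067948}{305425} to the basis.

S(f_3,f_4): lcm = a^{2}b. S = -\tfrac{6}{5}a^{2} - ab^{3}c.
  reduce S modulo (f_1, f_2, f_3, f_4, h_5, h_6, h_7):
  remainder -\tfrac{9524507}{6754185}c^{2} + \tfrac{39393992}{1191915}c ≠ 0; add h_8 = -\tfrac{9524507}{6754185}c^{2} + \tfrac{39393992}{1191915}c to the basis.

S(f_1,h_5): lcm = b^{3}c. S = \tfrac{4}{5}b^{3} + \tfrac{2}{15}b^{2}c + \tfrac{4}{5}b^{2} + \tfrac{332}{45}bc + \tfrac{5}{24}c^{3} - \tfrac{185}{36}c^{2} + \tfrac{281}{45}c.
  reduce S modulo (f_1, f_2, f_3, f_4, h_5, h_6, h_7, h_8):
  remainder \tfrac{4273872919012}{14061016206922595}c ≠ 0; add h_9 = \tfrac{4273872919012}{14061016206922595}c to the basis.

The other S-polynomials (S(f_1,f_2), S(f_1,f_3), S(f_2,h_5), S(f_3,h_5), S(f_4,h_5), S(f_1,h_6), S(f_2,h_6), S(f_3,h_6), S(f_4,h_6), S(h_5,h_6), S(f_1,h_7), S(f_2,h_7), S(f_3,h_7), S(f_4,h_7), S(h_5,h_7), S(h_6,h_7), S(f_1,h_8), S(f_2,h_8), S(f_3,h_8), S(f_4,h_8), S(h_5,h_8), S(h_6,h_8), S(h_7,h_8), S(f_1,h_9), S(f_2,h_9), S(f_3,h_9), S(f_4,h_9), S(h_5,h_9), S(h_6,h_9), S(h_7,h_9), S(h_8,h_9)) all reduce to 0 modulo the current basis, so we have a Gröbner basis.
Inter-reduce: drop elements whose leading term is divisible by another's, tail-reduce, and make monic.
Reduced Gröbner basis: {a, b + 1, c}.
Label its elements g_1 = a, g_2 = b + 1, g_3 = c.

Reduce p = 4b + 10c^{3} - 3c^{2} modulo G:
  leading term b: subtract (4)·g_2 from 4b + 10c^{3} - 3c^{2} → 10c^{3} - 3c^{2} - 4
  leading term c^{3}: subtract (10c^{2})·g_3 from 10c^{3} - 3c^{2} - 4 → -3c^{2} - 4
  leading term c^{2}: subtract (-3c)·g_3 from -3c^{2} - 4 → -4
  leading term 1: no divisor's leading term divides it; move -4 to the remainder.
  normal form = -4.
The normal form is nonzero, so p ∉ I. Since p minus its normal form lies in I, I + (p) = I + (r) where r = -4; decide whether this ideal is the whole ring.
Here r = -4 is a nonzero constant, hence a unit: 1 ∈ I + (p), the Gröbner basis of I + (p) is {1}, and the enlarged system has no common solution — adjoining p is inconsistent.

Adjoining 4b + 10c^{3} - 3c^{2} makes the ideal the whole ring: the system is inconsistent.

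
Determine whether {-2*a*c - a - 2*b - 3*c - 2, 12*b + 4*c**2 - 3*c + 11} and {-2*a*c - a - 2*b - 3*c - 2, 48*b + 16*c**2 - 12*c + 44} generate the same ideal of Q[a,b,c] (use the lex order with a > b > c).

Yes, the ideals are equal.

Equality of ideals is decidable: compute both reduced Gröbner bases (unique for the ordering) and check whether they agree.
Buchberger on the first generating set:
f_1 = -2*a*c - a - 2*b - 3*c - 2, LT = a*c.
f_2 = 12*b + 4*c**2 - 3*c + 11, LT = b.

The S-polynomials (S(f_1,f_2)) all reduce to 0 modulo the current basis, so we have a Gröbner basis.
Inter-reduce: drop elements whose leading term is divisible by another's, tail-reduce, and make monic.
Reduced Gröbner basis: {a*c + 1/2*a - 1/3*c**2 + 7/4*c + 1/12, b + 1/3*c**2 - 1/4*c + 11/12}.

Buchberger on the second generating set:
h_1 = -2*a*c - a - 2*b - 3*c - 2, LT = a*c.
h_2 = 48*b + 16*c**2 - 12*c + 44, LT = b.

The S-polynomials (S(h_1,h_2)) all reduce to 0 modulo the current basis, so we have a Gröbner basis.
Inter-reduce: drop elements whose leading term is divisible by another's, tail-reduce, and make monic.
Reduced Gröbner basis: {a*c + 1/2*a - 1/3*c**2 + 7/4*c + 1/12, b + 1/3*c**2 - 1/4*c + 11/12}.

Same reduced basis, so the two generating sets span the same ideal.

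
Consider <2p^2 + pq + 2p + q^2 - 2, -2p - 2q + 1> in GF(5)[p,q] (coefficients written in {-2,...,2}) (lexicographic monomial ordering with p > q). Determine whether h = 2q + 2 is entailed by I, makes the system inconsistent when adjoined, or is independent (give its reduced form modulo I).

2q + 2 is independent of I; its normal form modulo I is 2q + 2.

First compute the reduced Gröbner basis of I by Buchberger's algorithm.
f_1 = 2p^2 + pq + 2p + q^2 - 2, LT = p^2.
f_2 = -2p - 2q + 1, LT = p.

S(f_1,f_2): lcm = p^2. S = 2pq - p - 2q^2 - 1.
  leading term pq: subtract (-q)·f_2 from 2pq - p - 2q^2 - 1 → -p + q^2 + q - 1
  leading term p: subtract (-2)·f_2 from -p + q^2 + q - 1 → q^2 + 2q + 1
  leading term q^2: no divisor's leading term divides it; move q^2 to the remainder.
  leading term q: no divisor's leading term divides it; move 2q to the remainder.
  leading term 1: no divisor's leading term divides it; move 1 to the remainder.
  remainder q^2 + 2q + 1 ≠ 0; add k_3 = q^2 + 2q + 1 to the basis.

S(f_1,k_3): leading monomials are coprime, so the S-polynomial reduces to 0 (Buchberger's first criterion).
S(f_2,k_3): leading monomials are coprime, so the S-polynomial reduces to 0 (Buchberger's first criterion).
Every S-polynomial of the final basis reduces to 0, so we have a Gröbner basis.
Inter-reduce: drop elements whose leading term is divisible by another's, tail-reduce, and make monic.
Reduced Gröbner basis: {p + q + 2, q^2 + 2q + 1}.
Label its elements g_1 = p + q + 2, g_2 = q^2 + 2q + 1.

Reduce h = 2q + 2 modulo G:
  leading term q: no divisor's leading term divides it; move 2q to the remainder.
  leading term 1: no divisor's leading term divides it; move 2 to the remainder.
  normal form = 2q + 2.
The normal form is nonzero, so h ∉ I. Since h minus its normal form lies in I, I + (h) = I + (r) where r = 2q + 2; decide whether this ideal is the whole ring.
Run Buchberger on G together with r (pairs among the g_i already reduce to 0 since G is a Gröbner basis):
g_1 = p + q + 2, LT = p.
g_2 = q^2 + 2q + 1, LT = q^2.
r = 2q + 2, LT = q.

S(g_1,g_2): leading monomials are coprime, so the S-polynomial reduces to 0 (Buchberger's first criterion).
S(g_1,r): leading monomials are coprime, so the S-polynomial reduces to 0 (Buchberger's first criterion).
S(g_2,r): lcm = q^2. S = q + 1.
  leading term q: subtract (-2)·r from q + 1 → 0
  remainder 0.

Every S-polynomial of the final basis reduces to 0, so we have a Gröbner basis.
Inter-reduce: drop elements whose leading term is divisible by another's, tail-reduce, and make monic.
Reduced Gröbner basis: {p + 1, q + 1}.
The reduced Gröbner basis of I + (h) is {p + 1, q + 1} ≠ {1}, a proper ideal, so the enlarged system stays consistent: h is independent of I, with normal form 2q + 2.

Ideal membership is decidable via reduction modulo a Gröbner basis.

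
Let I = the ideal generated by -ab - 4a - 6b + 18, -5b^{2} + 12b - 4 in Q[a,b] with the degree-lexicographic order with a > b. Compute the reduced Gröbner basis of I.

f_1 = -ab - 4a - 6b + 18, LT = ab.
f_2 = -5b^{2} + 12b - 4, LT = b^{2}.

S(f_1,f_2): lcm = ab^{2}. S = \tfrac{32}{5}ab + 6b^{2} - \tfrac{4}{5}a - 18b.
  leading term ab: subtract (-\tfrac{32}{5})·f_1 from \tfrac{32}{5}ab + 6b^{2} - \tfrac{4}{5}a - 18b → 6b^{2} - \tfrac{132}{5}a - \tfrac{282}{5}b + \tfrac{576}{5}
  leading term b^{2}: subtract (-\tfrac{6}{5})·f_2 from 6b^{2} - \tfrac{132}{5}a - \tfrac{282}{5}b + \tfrac{576}{5} → -\tfrac{132}{5}a - 42b + \tfrac{552}{5}
  leading term a: no divisor's leading term divides it; move -\tfrac{132}{5}a to the remainder.
  leading term b: no divisor's leading term divides it; move -42b to the remainder.
  leading term 1: no divisor's leading term divides it; move \tfrac{552}{5} to the remainder.
  remainder -\tfrac{132}{5}a - 42b + \tfrac{552}{5} ≠ 0; add g_3 = -\tfrac{132}{5}a - 42b + \tfrac{552}{5} to the basis.

The other S-polynomials (S(f_1,g_3), S(f_2,g_3)) all reduce to 0 modulo the current basis, so we have a Gröbner basis.
Inter-reduce: drop elements whose leading term is divisible by another's, tail-reduce, and make monic.

G = {b^{2} - \tfrac{12}{5}b + \tfrac{4}{5}, a + \tfrac{35}{22}b - \tfrac{46}{11}}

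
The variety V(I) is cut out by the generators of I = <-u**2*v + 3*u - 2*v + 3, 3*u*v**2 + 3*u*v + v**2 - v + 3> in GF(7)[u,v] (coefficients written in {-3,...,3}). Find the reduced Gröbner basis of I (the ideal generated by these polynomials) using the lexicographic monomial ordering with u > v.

f_1 = -u**2*v + 3*u - 2*v + 3, LT = u**2*v.
f_2 = 3*u*v**2 + 3*u*v + v**2 - v + 3, LT = u*v**2.

S(f_1,f_2): lcm = u**2*v**2. S = -u**2*v + 2*u*v**2 + 2*u*v - u + 2*v**2 - 3*v.
  leading term u**2*v: subtract (1)·f_1 from -u**2*v + 2*u*v**2 + 2*u*v - u + 2*v**2 - 3*v → 2*u*v**2 + 2*u*v + 3*u + 2*v**2 - v - 3
  leading term u*v**2: subtract (3)·f_2 from 2*u*v**2 + 2*u*v + 3*u + 2*v**2 - v - 3 → 3*u - v**2 + 2*v + 2
  leading term u: no divisor's leading term divides it; move 3*u to the remainder.
  leading term v**2: no divisor's leading term divides it; move -v**2 to the remainder.
  leading term v: no divisor's leading term divides it; move 2*v to the remainder.
  leading term 1: no divisor's leading term divides it; move 2 to the remainder.
  remainder 3*u - v**2 + 2*v + 2 ≠ 0; add g_3 = 3*u - v**2 + 2*v + 2 to the basis.

S(f_2,g_3): lcm = u*v**2. S = u*v - 2*v**4 - 3*v**3 + 2*v**2 + 2*v + 1.
  leading term u*v: subtract (-2*v)·g_3 from u*v - 2*v**4 - 3*v**3 + 2*v**2 + 2*v + 1 → -2*v**4 + 2*v**3 - v**2 - v + 1
  leading term v**4: no divisor's leading term divides it; move -2*v**4 to the remainder.
  leading term v**3: no divisor's leading term divides it; move 2*v**3 to the remainder.
  leading term v**2: no divisor's leading term divides it; move -v**2 to the remainder.
  leading term v: no divisor's leading term divides it; move -v to the remainder.
  leading term 1: no divisor's leading term divides it; move 1 to the remainder.
  remainder -2*v**4 + 2*v**3 - v**2 - v + 1 ≠ 0; add g_4 = -2*v**4 + 2*v**3 - v**2 - v + 1 to the basis.

The other S-polynomials (S(f_1,g_3), S(f_1,g_4), S(f_2,g_4), S(g_3,g_4)) all reduce to 0 modulo the current basis, so we have a Gröbner basis.
Inter-reduce: drop elements whose leading term is divisible by another's, tail-reduce, and make monic.

G = {u + 2*v**2 + 3*v + 3, v**4 - v**3 - 3*v**2 - 3*v + 3}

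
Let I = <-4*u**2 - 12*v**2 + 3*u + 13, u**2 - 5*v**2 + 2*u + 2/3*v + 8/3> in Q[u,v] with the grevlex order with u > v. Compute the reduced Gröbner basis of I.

f_1 = -4*u**2 - 12*v**2 + 3*u + 13, LT = u**2.
f_2 = u**2 - 5*v**2 + 2*u + 2/3*v + 8/3, LT = u**2.

S(f_1,f_2): lcm = u**2. S = 8*v**2 - 11/4*u - 2/3*v - 71/12.
  reduce S modulo (f_1, f_2):
  remainder 8*v**2 - 11/4*u - 2/3*v - 71/12 ≠ 0; add g_3 = 8*v**2 - 11/4*u - 2/3*v - 71/12 to the basis.

The other S-polynomials (S(f_1,g_3), S(f_2,g_3)) all reduce to 0 modulo the current basis, so we have a Gröbner basis.
Inter-reduce: drop elements whose leading term is divisible by another's, tail-reduce, and make monic.

G = {u**2 + 9/32*u + 1/4*v - 33/32, v**2 - 11/32*u - 1/12*v - 71/96}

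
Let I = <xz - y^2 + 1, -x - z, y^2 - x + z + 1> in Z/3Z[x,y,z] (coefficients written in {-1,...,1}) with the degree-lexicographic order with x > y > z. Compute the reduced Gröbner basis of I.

f_1 = xz - y^2 + 1, LT = xz.
f_2 = -x - z, LT = x.
f_3 = y^2 - x + z + 1, LT = y^2.

S(f_1,f_2): lcm = xz. S = -y^2 - z^2 + 1.
  leading term y^2: subtract (-1)·f_3 from -y^2 - z^2 + 1 → -z^2 - x + z - 1
  leading term z^2: no divisor's leading term divides it; move -z^2 to the remainder.
  leading term x: subtract (1)·f_2 from -x + z - 1 → -z - 1
  leading term z: no divisor's leading term divides it; move -z to the remainder.
  leading term 1: no divisor's leading term divides it; move -1 to the remainder.
  remainder -z^2 - z - 1 ≠ 0; add g_4 = -z^2 - z - 1 to the basis.

The other S-polynomials (S(f_1,f_3), S(f_2,f_3), S(f_1,g_4), S(f_2,g_4), S(f_3,g_4)) all reduce to 0 modulo the current basis, so we have a Gröbner basis.
Inter-reduce: drop elements whose leading term is divisible by another's, tail-reduce, and make monic.

G = {y^2 - z + 1, z^2 + z + 1, x + z}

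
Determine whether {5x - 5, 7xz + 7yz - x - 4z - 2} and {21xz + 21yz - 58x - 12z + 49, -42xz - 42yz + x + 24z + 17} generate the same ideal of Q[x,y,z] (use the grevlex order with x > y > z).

Yes, the ideals are equal.

Two ideals are equal iff their reduced Gröbner bases coincide (the reduced basis is unique for a fixed ordering).
Buchberger on the first generating set:
f_1 = 5x - 5, LT = x.
f_2 = 7xz + 7yz - x - 4z - 2, LT = xz.

S(f_1,f_2): lcm = xz. S = -yz + \tfrac{1}{7}x - \tfrac{3}{7}z + \tfrac{2}{7}.
  leading term yz: no divisor's leading term divides it; move -yz to the remainder.
  leading term x: subtract (\tfrac{1}{35})·f_1 from \tfrac{1}{7}x - \tfrac{3}{7}z + \tfrac{2}{7} → -\tfrac{3}{7}z + \tfrac{3}{7}
  leading term z: no divisor's leading term divides it; move -\tfrac{3}{7}z to the remainder.
  leading term 1: no divisor's leading term divides it; move \tfrac{3}{7} to the remainder.
  remainder -yz - \tfrac{3}{7}z + \tfrac{3}{7} ≠ 0; add g_3 = -yz - \tfrac{3}{7}z + \tfrac{3}{7} to the basis.

The other S-polynomials (S(f_1,g_3), S(f_2,g_3)) all reduce to 0 modulo the current basis, so we have a Gröbner basis.
Inter-reduce: drop elements whose leading term is divisible by another's, tail-reduce, and make monic.
Reduced Gröbner basis: {yz + \tfrac{3}{7}z - \tfrac{3}{7}, x - 1}.

Buchberger on the second generating set:
h_1 = 21xz + 21yz - 58x - 12z + 49, LT = xz.
h_2 = -42xz - 42yz + x + 24z + 17, LT = xz.

S(h_1,h_2): lcm = xz. S = -\tfrac{115}{42}x + \tfrac{115}{42}.
  leading term x: no divisor's leading term divides it; move -\tfrac{115}{42}x to the remainder.
  leading term 1: no divisor's leading term divides it; move \tfrac{115}{42} to the remainder.
  remainder -\tfrac{115}{42}x + \tfrac{115}{42} ≠ 0; add k_3 = -\tfrac{115}{42}x + \tfrac{115}{42} to the basis.

S(h_1,k_3): lcm = xz. S = yz - \tfrac{58}{21}x + \tfrac{3}{7}z + \tfrac{7}{3}.
  leading term yz: no divisor's leading term divides it; move yz to the remainder.
  leading term x: subtract (\tfrac{116}{115})·k_3 from -\tfrac{58}{21}x + \tfrac{3}{7}z + \tfrac{7}{3} → \tfrac{3}{7}z - \tfrac{3}{7}
  leading term z: no divisor's leading term divides it; move \tfrac{3}{7}z to the remainder.
  leading term 1: no divisor's leading term divides it; move -\tfrac{3}{7} to the remainder.
  remainder yz + \tfrac{3}{7}z - \tfrac{3}{7} ≠ 0; add k_4 = yz + \tfrac{3}{7}z - \tfrac{3}{7} to the basis.

The other S-polynomials (S(h_2,k_3), S(h_1,k_4), S(h_2,k_4), S(k_3,k_4)) all reduce to 0 modulo the current basis, so we have a Gröbner basis.
Inter-reduce: drop elements whose leading term is divisible by another's, tail-reduce, and make monic.
Reduced Gröbner basis: {yz + \tfrac{3}{7}z - \tfrac{3}{7}, x - 1}.

The two bases agree; hence the ideals are identical.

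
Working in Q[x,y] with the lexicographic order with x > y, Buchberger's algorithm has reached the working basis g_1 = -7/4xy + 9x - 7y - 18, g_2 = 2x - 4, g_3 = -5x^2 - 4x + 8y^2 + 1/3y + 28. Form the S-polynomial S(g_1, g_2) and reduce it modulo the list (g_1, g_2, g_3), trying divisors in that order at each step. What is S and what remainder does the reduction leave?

lcm(LM(g_1), LM(g_2)) = xy.
S = (lcm/LT(g_1))·g_1 − (lcm/LT(g_2))·g_2 = -36/7x + 6y + 72/7.
Reduce S modulo (g_1, g_2, g_3) in that order:
  leading term x: subtract (-18/7)·g_2 from -36/7x + 6y + 72/7 → 6y
  leading term y: no divisor's leading term divides it; move 6y to the remainder.
The remainder 6y is nonzero, so it would be added as the next basis element.

S(g_1, g_2) = -36/7x + 6y + 72/7; remainder on division = 6y.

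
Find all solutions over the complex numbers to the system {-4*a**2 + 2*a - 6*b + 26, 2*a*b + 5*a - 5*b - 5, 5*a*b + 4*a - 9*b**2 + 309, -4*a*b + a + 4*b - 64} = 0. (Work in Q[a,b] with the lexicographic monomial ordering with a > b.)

{(4, -5)}

Compute a lex Gröbner basis by Buchberger's algorithm.
f_1 = -4*a**2 + 2*a - 6*b + 26, LT = a**2.
f_2 = 2*a*b + 5*a - 5*b - 5, LT = a*b.
f_3 = 5*a*b + 4*a - 9*b**2 + 309, LT = a*b.
f_4 = -4*a*b + a + 4*b - 64, LT = a*b.

S(f_1,f_2): lcm = a**2*b. S = -5/2*a**2 + 2*a*b + 5/2*a + 3/2*b**2 - 13/2*b.
  reduce S modulo (f_1, f_2, f_3, f_4):
  remainder -15/4*a + 3/2*b**2 + 9/4*b - 45/4 ≠ 0; add h_5 = -15/4*a + 3/2*b**2 + 9/4*b - 45/4 to the basis.

S(f_1,f_3): lcm = a**2*b. S = -4/5*a**2 + 9/5*a*b**2 - 1/2*a*b - 309/5*a + 3/2*b**2 - 13/2*b.
  reduce S modulo (f_1, f_2, f_3, f_4, h_5):
  remainder -347/25*b**2 - 1078/25*b + 657/5 ≠ 0; add h_6 = -347/25*b**2 - 1078/25*b + 657/5 to the basis.

S(f_1,f_4): lcm = a**2*b. S = 1/4*a**2 + 1/2*a*b - 16*a + 3/2*b**2 - 13/2*b.
  reduce S modulo (f_1, f_2, f_3, f_4, h_5, h_6):
  remainder 250/347*b + 1250/347 ≠ 0; add h_7 = 250/347*b + 1250/347 to the basis.

The other S-polynomials (S(f_2,f_3), S(f_2,f_4), S(f_3,f_4), S(f_1,h_5), S(f_2,h_5), S(f_3,h_5), S(f_4,h_5), S(f_1,h_6), S(f_2,h_6), S(f_3,h_6), S(f_4,h_6), S(h_5,h_6), S(f_1,h_7), S(f_2,h_7), S(f_3,h_7), S(f_4,h_7), S(h_5,h_7), S(h_6,h_7)) all reduce to 0 modulo the current basis, so we have a Gröbner basis.
Inter-reduce: drop elements whose leading term is divisible by another's, tail-reduce, and make monic.
Reduced Gröbner basis: {a - 4, b + 5}.

From the last basis element, b + 5 = 0, so b takes values in {-5}. Each choice, substituted upward through the basis, yields the corresponding point(s) of the solution set.
  b = -5: the earlier basis element becomes a - 4 = 0, giving a = 4 — point (4, -5).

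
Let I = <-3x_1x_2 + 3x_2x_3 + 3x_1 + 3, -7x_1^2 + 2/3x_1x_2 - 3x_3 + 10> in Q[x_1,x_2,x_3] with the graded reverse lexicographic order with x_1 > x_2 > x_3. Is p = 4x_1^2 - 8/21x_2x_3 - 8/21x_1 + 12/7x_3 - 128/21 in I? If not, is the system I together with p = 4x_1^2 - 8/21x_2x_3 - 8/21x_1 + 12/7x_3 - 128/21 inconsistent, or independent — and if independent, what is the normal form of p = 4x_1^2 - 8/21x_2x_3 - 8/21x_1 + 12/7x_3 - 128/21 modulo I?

4x_1^2 - 8/21x_2x_3 - 8/21x_1 + 12/7x_3 - 128/21 lies in I (it reduces to 0).

First compute the reduced Gröbner basis of I by Buchberger's algorithm.
f_1 = -3x_1x_2 + 3x_2x_3 + 3x_1 + 3, LT = x_1x_2.
f_2 = -7x_1^2 + 2/3x_1x_2 - 3x_3 + 10, LT = x_1^2.

S(f_1,f_2): lcm = x_1^2x_2. S = 2/21x_1x_2^2 - x_1x_2x_3 - x_1^2 - 3/7x_2x_3 - x_1 + 10/7x_2.
  leading term x_1x_2^2: subtract (-2/63x_2)·f_1 from 2/21x_1x_2^2 - x_1x_2x_3 - x_1^2 - 3/7x_2x_3 - x_1 + 10/7x_2 → -x_1x_2x_3 + 2/21x_2^2x_3 - x_1^2 + 2/21x_1x_2 - 3/7x_2x_3 - x_1 + 32/21x_2
  leading term x_1x_2x_3: subtract (1/3x_3)·f_1 from -x_1x_2x_3 + 2/21x_2^2x_3 - x_1^2 + 2/21x_1x_2 - 3/7x_2x_3 - x_1 + 32/21x_2 → 2/21x_2^2x_3 - x_2x_3^2 - x_1^2 + 2/21x_1x_2 - x_1x_3 - 3/7x_2x_3 - x_1 + 32/21x_2 - x_3
  leading term x_2^2x_3: no divisor's leading term divides it; move 2/21x_2^2x_3 to the remainder.
  leading term x_2x_3^2: no divisor's leading term divides it; move -x_2x_3^2 to the remainder.
  leading term x_1^2: subtract (1/7)·f_2 from -x_1^2 + 2/21x_1x_2 - x_1x_3 - 3/7x_2x_3 - x_1 + 32/21x_2 - x_3 → -x_1x_3 - 3/7x_2x_3 - x_1 + 32/21x_2 - 4/7x_3 - 10/7
  leading term x_1x_3: no divisor's leading term divides it; move -x_1x_3 to the remainder.
  leading term x_2x_3: no divisor's leading term divides it; move -3/7x_2x_3 to the remainder.
  leading term x_1: no divisor's leading term divides it; move -x_1 to the remainder.
  leading term x_2: no divisor's leading term divides it; move 32/21x_2 to the remainder.
  leading term x_3: no divisor's leading term divides it; move -4/7x_3 to the remainder.
  leading term 1: no divisor's leading term divides it; move -10/7 to the remainder.
  remainder 2/21x_2^2x_3 - x_2x_3^2 - x_1x_3 - 3/7x_2x_3 - x_1 + 32/21x_2 - 4/7x_3 - 10/7 ≠ 0; add h_3 = 2/21x_2^2x_3 - x_2x_3^2 - x_1x_3 - 3/7x_2x_3 - x_1 + 32/21x_2 - 4/7x_3 - 10/7 to the basis.

S(f_1,h_3): lcm = x_1x_2^2x_3. S = 21/2x_1x_2x_3^2 - x_2^2x_3^2 + 21/2x_1^2x_3 + 7/2x_1x_2x_3 + 21/2x_1^2 - 16x_1x_2 + 6x_1x_3 - x_2x_3 + 15x_1.
  leading term x_1x_2x_3^2: subtract (-7/2x_3^2)·f_1 from 21/2x_1x_2x_3^2 - x_2^2x_3^2 + 21/2x_1^2x_3 + 7/2x_1x_2x_3 + 21/2x_1^2 - 16x_1x_2 + 6x_1x_3 - x_2x_3 + 15x_1 → -x_2^2x_3^2 + 21/2x_2x_3^3 + 21/2x_1^2x_3 + 7/2x_1x_2x_3 + 21/2x_1x_3^2 + 21/2x_1^2 - 16x_1x_2 + 6x_1x_3 - x_2x_3 + 21/2x_3^2 + 15x_1
  leading term x_2^2x_3^2: subtract (-21/2x_3)·h_3 from -x_2^2x_3^2 + 21/2x_2x_3^3 + 21/2x_1^2x_3 + 7/2x_1x_2x_3 + 21/2x_1x_3^2 + 21/2x_1^2 - 16x_1x_2 + 6x_1x_3 - x_2x_3 + 21/2x_3^2 + 15x_1 → 21/2x_1^2x_3 + 7/2x_1x_2x_3 - 9/2x_2x_3^2 + 21/2x_1^2 - 16x_1x_2 - 9/2x_1x_3 + 15x_2x_3 + 9/2x_3^2 + 15x_1 - 15x_3
  leading term x_1^2x_3: subtract (-3/2x_3)·f_2 from 21/2x_1^2x_3 + 7/2x_1x_2x_3 - 9/2x_2x_3^2 + 21/2x_1^2 - 16x_1x_2 - 9/2x_1x_3 + 15x_2x_3 + 9/2x_3^2 + 15x_1 - 15x_3 → 9/2x_1x_2x_3 - 9/2x_2x_3^2 + 21/2x_1^2 - 16x_1x_2 - 9/2x_1x_3 + 15x_2x_3 + 15x_1
  leading term x_1x_2x_3: subtract (-3/2x_3)·f_1 from 9/2x_1x_2x_3 - 9/2x_2x_3^2 + 21/2x_1^2 - 16x_1x_2 - 9/2x_1x_3 + 15x_2x_3 + 15x_1 → 21/2x_1^2 - 16x_1x_2 + 15x_2x_3 + 15x_1 + 9/2x_3
  leading term x_1^2: subtract (-3/2)·f_2 from 21/2x_1^2 - 16x_1x_2 + 15x_2x_3 + 15x_1 + 9/2x_3 → -15x_1x_2 + 15x_2x_3 + 15x_1 + 15
  leading term x_1x_2: subtract (5)·f_1 from -15x_1x_2 + 15x_2x_3 + 15x_1 + 15 → 0
  remainder 0.

S(f_2,h_3): leading monomials are coprime, so the S-polynomial reduces to 0 (Buchberger's first criterion).
Every S-polynomial of the final basis reduces to 0, so we have a Gröbner basis.
Inter-reduce: drop elements whose leading term is divisible by another's, tail-reduce, and make monic.
Reduced Gröbner basis: {x_2^2x_3 - 21/2x_2x_3^2 - 21/2x_1x_3 - 9/2x_2x_3 - 21/2x_1 + 16x_2 - 6x_3 - 15, x_1^2 - 2/21x_2x_3 - 2/21x_1 + 3/7x_3 - 32/21, x_1x_2 - x_2x_3 - x_1 - 1}.
Label its elements g_1 = x_2^2x_3 - 21/2x_2x_3^2 - 21/2x_1x_3 - 9/2x_2x_3 - 21/2x_1 + 16x_2 - 6x_3 - 15, g_2 = x_1^2 - 2/21x_2x_3 - 2/21x_1 + 3/7x_3 - 32/21, g_3 = x_1x_2 - x_2x_3 - x_1 - 1.

Reduce p = 4x_1^2 - 8/21x_2x_3 - 8/21x_1 + 12/7x_3 - 128/21 modulo G:
  leading term x_1^2: subtract (4)·g_2 from 4x_1^2 - 8/21x_2x_3 - 8/21x_1 + 12/7x_3 - 128/21 → 0
  normal form = 0.
Since the normal form is 0, p ∈ I.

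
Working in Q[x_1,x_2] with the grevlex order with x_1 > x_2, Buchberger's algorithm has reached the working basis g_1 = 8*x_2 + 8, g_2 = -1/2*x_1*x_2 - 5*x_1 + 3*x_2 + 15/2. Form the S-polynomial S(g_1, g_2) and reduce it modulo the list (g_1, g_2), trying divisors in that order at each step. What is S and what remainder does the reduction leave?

S(g_1, g_2) = -9*x_1 + 6*x_2 + 15; remainder on division = -9*x_1 + 9.

lcm(LM(g_1), LM(g_2)) = x_1*x_2.
S = (lcm/LT(g_1))·g_1 − (lcm/LT(g_2))·g_2 = -9*x_1 + 6*x_2 + 15.
Reduce S modulo (g_1, g_2) in that order:
  leading term x_1: no divisor's leading term divides it; move -9*x_1 to the remainder.
  leading term x_2: subtract (3/4)·g_1 from 6*x_2 + 15 → 9
  leading term 1: no divisor's leading term divides it; move 9 to the remainder.
The remainder -9*x_1 + 9 is nonzero, so it would be added as the next basis element.
This is the inner loop of Buchberger's algorithm — each nonzero remainder becomes a new basis element.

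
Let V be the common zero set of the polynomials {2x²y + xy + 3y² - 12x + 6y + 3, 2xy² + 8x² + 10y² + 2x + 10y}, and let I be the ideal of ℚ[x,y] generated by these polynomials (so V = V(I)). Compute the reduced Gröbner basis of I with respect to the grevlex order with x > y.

f_1 = 2x²y + xy + 3y² - 12x + 6y + 3, LT = x²y.
f_2 = 2xy² + 8x² + 10y² + 2x + 10y, LT = xy².

S(f_1,f_2): lcm = x²y². S = -4x³ - 9/2xy² + 3/2y³ - x² - 11xy + 3y² + 3/2y.
  leading term x³: no divisor's leading term divides it; move -4x³ to the remainder.
  leading term xy²: subtract (-9/4)·f_2 from -9/2xy² + 3/2y³ - x² - 11xy + 3y² + 3/2y → 3/2y³ + 17x² - 11xy + 51/2y² + 9/2x + 24y
  leading term y³: no divisor's leading term divides it; move 3/2y³ to the remainder.
  leading term x²: no divisor's leading term divides it; move 17x² to the remainder.
  leading term xy: no divisor's leading term divides it; move -11xy to the remainder.
  leading term y²: no divisor's leading term divides it; move 51/2y² to the remainder.
  leading term x: no divisor's leading term divides it; move 9/2x to the remainder.
  leading term y: no divisor's leading term divides it; move 24y to the remainder.
  remainder -4x³ + 3/2y³ + 17x² - 11xy + 51/2y² + 9/2x + 24y ≠ 0; add g_3 = -4x³ + 3/2y³ + 17x² - 11xy + 51/2y² + 9/2x + 24y to the basis.

S(f_1,g_3): lcm = x³y. S = ⅜y⁴ + 19/4x²y - 5/4xy² + 51/8y³ - 6x² + 33/8xy + 6y² + 3/2x.
  leading term y⁴: no divisor's leading term divides it; move ⅜y⁴ to the remainder.
  leading term x²y: subtract (19/8)·f_1 from 19/4x²y - 5/4xy² + 51/8y³ - 6x² + 33/8xy + 6y² + 3/2x → -5/4xy² + 51/8y³ - 6x² + 7/4xy - 9/8y² + 30x - 57/4y - 57/8
  leading term xy²: subtract (-⅝)·f_2 from -5/4xy² + 51/8y³ - 6x² + 7/4xy - 9/8y² + 30x - 57/4y - 57/8 → 51/8y³ - x² + 7/4xy + 41/8y² + 125/4x - 8y - 57/8
  leading term y³: no divisor's leading term divides it; move 51/8y³ to the remainder.
  leading term x²: no divisor's leading term divides it; move -x² to the remainder.
  leading term xy: no divisor's leading term divides it; move 7/4xy to the remainder.
  leading term y²: no divisor's leading term divides it; move 41/8y² to the remainder.
  leading term x: no divisor's leading term divides it; move 125/4x to the remainder.
  leading term y: no divisor's leading term divides it; move -8y to the remainder.
  leading term 1: no divisor's leading term divides it; move -57/8 to the remainder.
  remainder ⅜y⁴ + 51/8y³ - x² + 7/4xy + 41/8y² + 125/4x - 8y - 57/8 ≠ 0; add g_4 = ⅜y⁴ + 51/8y³ - x² + 7/4xy + 41/8y² + 125/4x - 8y - 57/8 to the basis.

S(f_2,g_3): lcm = x³y². S = ⅜y⁵ + 4x⁴ + 37/4x²y² - 11/4xy³ + 51/8y⁴ + x³ + 5x²y + 9/8xy² + 6y³.
  leading term y⁵: subtract (y)·g_4 from ⅜y⁵ + 4x⁴ + 37/4x²y² - 11/4xy³ + 51/8y⁴ + x³ + 5x²y + 9/8xy² + 6y³ → 4x⁴ + 37/4x²y² - 11/4xy³ + x³ + 6x²y - ⅝xy² + ⅞y³ - 125/4xy + 8y² + 57/8y
  leading term x⁴: subtract (-x)·g_3 from 4x⁴ + 37/4x²y² - 11/4xy³ + x³ + 6x²y - ⅝xy² + ⅞y³ - 125/4xy + 8y² + 57/8y → 37/4x²y² - 5/4xy³ + 18x³ - 5x²y + 199/8xy² + ⅞y³ + 9/2x² - 29/4xy + 8y² + 57/8y
  leading term x²y²: subtract (37/8y)·f_1 from 37/4x²y² - 5/4xy³ + 18x³ - 5x²y + 199/8xy² + ⅞y³ + 9/2x² - 29/4xy + 8y² + 57/8y → -5/4xy³ + 18x³ - 5x²y + 81/4xy² - 13y³ + 9/2x² + 193/4xy - 79/4y² - 27/4y
  leading term xy³: subtract (-⅝y)·f_2 from -5/4xy³ + 18x³ - 5x²y + 81/4xy² - 13y³ + 9/2x² + 193/4xy - 79/4y² - 27/4y → 18x³ + 81/4xy² - 27/4y³ + 9/2x² + 99/2xy - 27/2y² - 27/4y
  leading term x³: subtract (-9/2)·g_3 from 18x³ + 81/4xy² - 27/4y³ + 9/2x² + 99/2xy - 27/2y² - 27/4y → 81/4xy² + 81x² + 405/4y² + 81/4x + 405/4y
  leading term xy²: subtract (81/8)·f_2 from 81/4xy² + 81x² + 405/4y² + 81/4x + 405/4y → 0
  remainder 0.

S(f_1,g_4): lcm = x²y⁴. S = -17x²y³ + ½xy⁴ + 3/2y⁵ + 8/3x⁴ - 14/3x³y - 41/3x²y² - 6xy³ + 3y⁴ - 250/3x³ + 64/3x²y + 3/2y³ + 19x².
  leading term x²y³: subtract (-17/2y²)·f_1 from -17x²y³ + ½xy⁴ + 3/2y⁵ + 8/3x⁴ - 14/3x³y - 41/3x²y² - 6xy³ + 3y⁴ - 250/3x³ + 64/3x²y + 3/2y³ + 19x² → ½xy⁴ + 3/2y⁵ + 8/3x⁴ - 14/3x³y - 41/3x²y² + 5/2xy³ + 57/2y⁴ - 250/3x³ + 64/3x²y - 102xy² + 105/2y³ + 19x² + 51/2y²
  leading term xy⁴: subtract (¼y²)·f_2 from ½xy⁴ + 3/2y⁵ + 8/3x⁴ - 14/3x³y - 41/3x²y² + 5/2xy³ + 57/2y⁴ - 250/3x³ + 64/3x²y - 102xy² + 105/2y³ + 19x² + 51/2y² → 3/2y⁵ + 8/3x⁴ - 14/3x³y - 47/3x²y² + 5/2xy³ + 26y⁴ - 250/3x³ + 64/3x²y - 205/2xy² + 50y³ + 19x² + 51/2y²
  leading term y⁵: subtract (4y)·g_4 from 3/2y⁵ + 8/3x⁴ - 14/3x³y - 47/3x²y² + 5/2xy³ + 26y⁴ - 250/3x³ + 64/3x²y - 205/2xy² + 50y³ + 19x² + 51/2y² → 8/3x⁴ - 14/3x³y - 47/3x²y² + 5/2xy³ + ½y⁴ - 250/3x³ + 76/3x²y - 219/2xy² + 59/2y³ + 19x² - 125xy + 115/2y² + 57/2y
  leading term x⁴: subtract (-⅔x)·g_3 from 8/3x⁴ - 14/3x³y - 47/3x²y² + 5/2xy³ + ½y⁴ - 250/3x³ + 76/3x²y - 219/2xy² + 59/2y³ + 19x² - 125xy + 115/2y² + 57/2y → -14/3x³y - 47/3x²y² + 7/2xy³ + ½y⁴ - 72x³ + 18x²y - 185/2xy² + 59/2y³ + 22x² - 109xy + 115/2y² + 57/2y
  leading term x³y: subtract (-7/3x)·f_1 from -14/3x³y - 47/3x²y² + 7/2xy³ + ½y⁴ - 72x³ + 18x²y - 185/2xy² + 59/2y³ + 22x² - 109xy + 115/2y² + 57/2y → -47/3x²y² + 7/2xy³ + ½y⁴ - 72x³ + 61/3x²y - 171/2xy² + 59/2y³ - 6x² - 95xy + 115/2y² + 7x + 57/2y
  leading term x²y²: subtract (-47/6y)·f_1 from -47/3x²y² + 7/2xy³ + ½y⁴ - 72x³ + 61/3x²y - 171/2xy² + 59/2y³ - 6x² - 95xy + 115/2y² + 7x + 57/2y → 7/2xy³ + ½y⁴ - 72x³ + 61/3x²y - 233/3xy² + 53y³ - 6x² - 189xy + 209/2y² + 7x + 52y
  leading term xy³: subtract (7/4y)·f_2 from 7/2xy³ + ½y⁴ - 72x³ + 61/3x²y - 233/3xy² + 53y³ - 6x² - 189xy + 209/2y² + 7x + 52y → ½y⁴ - 72x³ + 19/3x²y - 233/3xy² + 71/2y³ - 6x² - 385/2xy + 87y² + 7x + 52y
  leading term y⁴: subtract (4/3)·g_4 from ½y⁴ - 72x³ + 19/3x²y - 233/3xy² + 71/2y³ - 6x² - 385/2xy + 87y² + 7x + 52y → -72x³ + 19/3x²y - 233/3xy² + 27y³ - 14/3x² - 1169/6xy + 481/6y² - 104/3x + 188/3y + 19/2
  leading term x³: subtract (18)·g_3 from -72x³ + 19/3x²y - 233/3xy² + 27y³ - 14/3x² - 1169/6xy + 481/6y² - 104/3x + 188/3y + 19/2 → 19/3x²y - 233/3xy² - 932/3x² + 19/6xy - 2273/6y² - 347/3x - 1108/3y + 19/2
  leading term x²y: subtract (19/6)·f_1 from 19/3x²y - 233/3xy² - 932/3x² + 19/6xy - 2273/6y² - 347/3x - 1108/3y + 19/2 → -233/3xy² - 932/3x² - 1165/3y² - 233/3x - 1165/3y
  leading term xy²: subtract (-233/6)·f_2 from -233/3xy² - 932/3x² - 1165/3y² - 233/3x - 1165/3y → 0
  remainder 0.

S(f_2,g_4): lcm = xy⁴. S = 4x²y² - 17xy³ + 5y⁴ + 8/3x³ - 14/3x²y - 38/3xy² + 5y³ - 250/3x² + 64/3xy + 19x.
  leading term x²y²: subtract (2y)·f_1 from 4x²y² - 17xy³ + 5y⁴ + 8/3x³ - 14/3x²y - 38/3xy² + 5y³ - 250/3x² + 64/3xy + 19x → -17xy³ + 5y⁴ + 8/3x³ - 14/3x²y - 44/3xy² - y³ - 250/3x² + 136/3xy - 12y² + 19x - 6y
  leading term xy³: subtract (-17/2y)·f_2 from -17xy³ + 5y⁴ + 8/3x³ - 14/3x²y - 44/3xy² - y³ - 250/3x² + 136/3xy - 12y² + 19x - 6y → 5y⁴ + 8/3x³ + 190/3x²y - 44/3xy² + 84y³ - 250/3x² + 187/3xy + 73y² + 19x - 6y
  leading term y⁴: subtract (40/3)·g_4 from 5y⁴ + 8/3x³ + 190/3x²y - 44/3xy² + 84y³ - 250/3x² + 187/3xy + 73y² + 19x - 6y → 8/3x³ + 190/3x²y - 44/3xy² - y³ - 70x² + 39xy + 14/3y² - 1193/3x + 302/3y + 95
  leading term x³: subtract (-⅔)·g_3 from 8/3x³ + 190/3x²y - 44/3xy² - y³ - 70x² + 39xy + 14/3y² - 1193/3x + 302/3y + 95 → 190/3x²y - 44/3xy² - 176/3x² + 95/3xy + 65/3y² - 1184/3x + 350/3y + 95
  leading term x²y: subtract (95/3)·f_1 from 190/3x²y - 44/3xy² - 176/3x² + 95/3xy + 65/3y² - 1184/3x + 350/3y + 95 → -44/3xy² - 176/3x² - 220/3y² - 44/3x - 220/3y
  leading term xy²: subtract (-22/3)·f_2 from -44/3xy² - 176/3x² - 220/3y² - 44/3x - 220/3y → 0
  remainder 0.

S(g_3,g_4): leading monomials are coprime, so the S-polynomial reduces to 0 (Buchberger's first criterion).
Every S-polynomial of the final basis reduces to 0, so we have a Gröbner basis.

G = {y⁴ + 17y³ - 8/3x² + 14/3xy + 41/3y² + 250/3x - 64/3y - 19, x³ - ⅜y³ - 17/4x² + 11/4xy - 51/8y² - 9/8x - 6y, x²y + ½xy + 3/2y² - 6x + 3y + 3/2, xy² + 4x² + 5y² + x + 5y}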